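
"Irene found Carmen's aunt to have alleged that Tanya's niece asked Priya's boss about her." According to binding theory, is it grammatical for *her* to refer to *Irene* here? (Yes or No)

*Irene* is an R-expression; Principle C requires it to be free (not bound by any c-commanding expression).
— her: second object of the clause headed by 'asked'; the pronoun does not c-command the R-expression — coreference allowed.

Yes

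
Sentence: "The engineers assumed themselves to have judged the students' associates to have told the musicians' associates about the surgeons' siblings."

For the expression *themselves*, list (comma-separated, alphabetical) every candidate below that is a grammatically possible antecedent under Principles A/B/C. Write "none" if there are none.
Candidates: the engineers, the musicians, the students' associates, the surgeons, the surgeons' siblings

the engineers

*themselves* is a reflexive; Principle A requires it to be bound within its binding domain — the matrix clause.
— the engineers: subject of the matrix clause; c-commands the reflexive within its binding domain — allowed (Principle A).
— the musicians: possessor inside the object DP of the clause headed by 'told'; does not c-command the reflexive — cannot bind it (Principle A).
— the students' associates: subject of the clause headed by 'told'; does not c-command the reflexive — cannot bind it (Principle A).
— the surgeons: possessor inside the second object DP of the clause headed by 'told'; does not c-command the reflexive — cannot bind it (Principle A).
— the surgeons' siblings: second object of the clause headed by 'told'; does not c-command the reflexive — cannot bind it (Principle A).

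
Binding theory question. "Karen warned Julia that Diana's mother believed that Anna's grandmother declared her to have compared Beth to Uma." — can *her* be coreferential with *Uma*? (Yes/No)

No

*her* is a pronoun; Principle B requires it to be free in its binding domain — the clause headed by 'declared'.
— Uma: second object of the clause headed by 'compared'; is c-commanded by the pronoun; coreference would bind this R-expression — blocked (Principle C).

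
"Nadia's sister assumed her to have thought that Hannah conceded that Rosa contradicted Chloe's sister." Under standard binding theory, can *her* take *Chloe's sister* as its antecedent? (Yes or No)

No

*her* is a pronoun; Principle B requires it to be free in its binding domain — the matrix clause.
— Chloe's sister: object of the clause headed by 'contradicted'; is c-commanded by the pronoun; coreference would bind this R-expression — blocked (Principle C).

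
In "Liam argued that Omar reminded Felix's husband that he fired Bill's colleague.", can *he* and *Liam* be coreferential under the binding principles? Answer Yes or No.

*Liam* is an R-expression; Principle C requires it to be free (not bound by any c-commanding expression).
— he: subject of the clause headed by 'fired'; the pronoun does not c-command the R-expression — coreference allowed.

Yes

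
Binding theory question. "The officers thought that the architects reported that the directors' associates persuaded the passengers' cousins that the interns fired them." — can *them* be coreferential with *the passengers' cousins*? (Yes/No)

Yes

*them* is a pronoun; Principle B requires it to be free in its binding domain — the clause headed by 'fired'.
— the passengers' cousins: object of the clause headed by 'persuaded'; c-commands the pronoun but lies outside its binding domain — allowed.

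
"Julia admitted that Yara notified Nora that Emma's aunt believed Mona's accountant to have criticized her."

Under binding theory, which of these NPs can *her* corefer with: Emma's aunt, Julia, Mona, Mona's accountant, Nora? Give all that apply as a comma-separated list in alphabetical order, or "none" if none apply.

*her* is a pronoun; Principle B requires it to be free in its binding domain — the clause headed by 'criticized'.
— Emma's aunt: subject of the clause headed by 'believed'; c-commands the pronoun but lies outside its binding domain — allowed.
— Julia: subject of the matrix clause; c-commands the pronoun but lies outside its binding domain — allowed.
— Mona: possessor inside the subject DP of the clause headed by 'criticized'; does not c-command the pronoun — Principle B does not apply; allowed.
— Mona's accountant: subject of the clause headed by 'criticized'; c-commands the pronoun within its binding domain — blocked (Principle B).
— Nora: object of the clause headed by 'notified'; c-commands the pronoun but lies outside its binding domain — allowed.

Emma's aunt, Julia, Mona, Nora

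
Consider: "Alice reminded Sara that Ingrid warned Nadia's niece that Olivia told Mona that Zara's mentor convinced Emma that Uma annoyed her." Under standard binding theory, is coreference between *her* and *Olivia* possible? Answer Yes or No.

Yes

*Olivia* is an R-expression; Principle C requires it to be free (not bound by any c-commanding expression).
— her: object of the clause headed by 'annoyed'; the pronoun does not c-command the R-expression — coreference allowed.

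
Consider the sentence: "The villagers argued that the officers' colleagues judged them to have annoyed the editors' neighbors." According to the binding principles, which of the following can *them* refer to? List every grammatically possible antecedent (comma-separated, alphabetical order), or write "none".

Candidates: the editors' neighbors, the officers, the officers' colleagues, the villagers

the officers, the villagers

*them* is a pronoun; Principle B requires it to be free in its binding domain — the clause headed by 'judged'.
— the editors' neighbors: object of the clause headed by 'annoyed'; is c-commanded by the pronoun; coreference would bind this R-expression — blocked (Principle C).
— the officers: possessor inside the subject DP of the clause headed by 'judged'; does not c-command the pronoun — Principle B does not apply; allowed.
— the officers' colleagues: subject of the clause headed by 'judged'; c-commands the pronoun within its binding domain — blocked (Principle B).
— the villagers: subject of the matrix clause; c-commands the pronoun but lies outside its binding domain — allowed.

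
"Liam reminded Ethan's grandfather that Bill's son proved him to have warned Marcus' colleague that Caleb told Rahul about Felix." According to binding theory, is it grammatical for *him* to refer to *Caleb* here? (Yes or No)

No

*Caleb* is an R-expression; Principle C requires it to be free (not bound by any c-commanding expression).
— him: subject of the clause headed by 'warned'; the pronoun c-commands the R-expression — coreference blocked (Principle C).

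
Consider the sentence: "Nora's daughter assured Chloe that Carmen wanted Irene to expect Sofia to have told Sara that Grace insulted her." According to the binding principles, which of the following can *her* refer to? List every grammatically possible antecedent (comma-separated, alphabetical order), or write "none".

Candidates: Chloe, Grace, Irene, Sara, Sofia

Chloe, Irene, Sara, Sofia

*her* is a pronoun; Principle B requires it to be free in its binding domain — the clause headed by 'insulted'.
— Chloe: object of the matrix clause; c-commands the pronoun but lies outside its binding domain — allowed.
— Grace: subject of the clause headed by 'insulted'; c-commands the pronoun within its binding domain — blocked (Principle B).
— Irene: subject of the clause headed by 'expect'; c-commands the pronoun but lies outside its binding domain — allowed.
— Sara: object of the clause headed by 'told'; c-commands the pronoun but lies outside its binding domain — allowed.
— Sofia: subject of the clause headed by 'told'; c-commands the pronoun but lies outside its binding domain — allowed.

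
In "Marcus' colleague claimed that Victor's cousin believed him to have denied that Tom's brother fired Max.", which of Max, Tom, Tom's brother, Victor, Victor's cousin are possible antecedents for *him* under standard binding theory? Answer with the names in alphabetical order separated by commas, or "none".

Victor

*him* is a pronoun; Principle B requires it to be free in its binding domain — the clause headed by 'believed'.
— Max: object of the clause headed by 'fired'; is c-commanded by the pronoun; coreference would bind this R-expression — blocked (Principle C).
— Tom: possessor inside the subject DP of the clause headed by 'fired'; is c-commanded by the pronoun; coreference would bind this R-expression — blocked (Principle C).
— Tom's brother: subject of the clause headed by 'fired'; is c-commanded by the pronoun; coreference would bind this R-expression — blocked (Principle C).
— Victor: possessor inside the subject DP of the clause headed by 'believed'; does not c-command the pronoun — Principle B does not apply; allowed.
— Victor's cousin: subject of the clause headed by 'believed'; c-commands the pronoun within its binding domain — blocked (Principle B).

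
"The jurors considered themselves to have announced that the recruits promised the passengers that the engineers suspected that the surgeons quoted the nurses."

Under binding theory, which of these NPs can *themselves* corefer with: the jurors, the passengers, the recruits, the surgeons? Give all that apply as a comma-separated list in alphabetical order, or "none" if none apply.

the jurors

*themselves* is a reflexive; Principle A requires it to be bound within its binding domain — the matrix clause.
— the jurors: subject of the matrix clause; c-commands the reflexive within its binding domain — allowed (Principle A).
— the passengers: object of the clause headed by 'promised'; does not c-command the reflexive — cannot bind it (Principle A).
— the recruits: subject of the clause headed by 'promised'; does not c-command the reflexive — cannot bind it (Principle A).
— the surgeons: subject of the clause headed by 'quoted'; does not c-command the reflexive — cannot bind it (Principle A).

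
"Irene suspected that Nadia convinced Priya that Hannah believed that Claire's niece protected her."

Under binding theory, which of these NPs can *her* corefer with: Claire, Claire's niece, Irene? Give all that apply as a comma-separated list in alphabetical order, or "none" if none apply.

*her* is a pronoun; Principle B requires it to be free in its binding domain — the clause headed by 'protected'.
— Claire: possessor inside the subject DP of the clause headed by 'protected'; does not c-command the pronoun — Principle B does not apply; allowed.
— Claire's niece: subject of the clause headed by 'protected'; c-commands the pronoun within its binding domain — blocked (Principle B).
— Irene: subject of the matrix clause; c-commands the pronoun but lies outside its binding domain — allowed.

Claire, Irene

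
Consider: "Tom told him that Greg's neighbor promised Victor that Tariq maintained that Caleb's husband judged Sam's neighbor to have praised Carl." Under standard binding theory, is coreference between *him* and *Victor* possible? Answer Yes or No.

No

*Victor* is an R-expression; Principle C requires it to be free (not bound by any c-commanding expression).
— him: object of the matrix clause; the pronoun c-commands the R-expression — coreference blocked (Principle C).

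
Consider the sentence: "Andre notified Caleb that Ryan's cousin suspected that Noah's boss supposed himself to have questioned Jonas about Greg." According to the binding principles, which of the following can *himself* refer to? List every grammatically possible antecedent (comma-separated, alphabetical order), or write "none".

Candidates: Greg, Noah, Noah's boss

*himself* is a reflexive; Principle A requires it to be bound within its binding domain — the clause headed by 'supposed'.
— Greg: second object of the clause headed by 'questioned'; does not c-command the reflexive — cannot bind it (Principle A).
— Noah: possessor inside the subject DP of the clause headed by 'supposed'; does not c-command the reflexive — cannot bind it (Principle A).
— Noah's boss: subject of the clause headed by 'supposed'; c-commands the reflexive within its binding domain — allowed (Principle A).

Noah's boss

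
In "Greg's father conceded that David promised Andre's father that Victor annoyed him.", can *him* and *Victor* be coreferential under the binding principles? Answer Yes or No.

*Victor* is an R-expression; Principle C requires it to be free (not bound by any c-commanding expression).
— him: object of the clause headed by 'annoyed'; the R-expression locally c-commands the pronoun — coreference blocked (Principle B on the pronoun).

No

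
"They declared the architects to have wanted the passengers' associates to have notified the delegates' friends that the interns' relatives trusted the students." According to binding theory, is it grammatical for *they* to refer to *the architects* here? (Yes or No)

*the architects* is an R-expression; Principle C requires it to be free (not bound by any c-commanding expression).
— they: subject of the matrix clause; the pronoun c-commands the R-expression — coreference blocked (Principle C).

No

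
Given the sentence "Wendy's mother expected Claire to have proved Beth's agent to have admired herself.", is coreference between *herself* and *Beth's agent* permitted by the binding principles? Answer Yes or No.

*herself* is a reflexive; Principle A requires it to be bound within its binding domain — the clause headed by 'admired'.
— Beth's agent: subject of the clause headed by 'admired'; c-commands the reflexive within its binding domain — allowed (Principle A).

Yes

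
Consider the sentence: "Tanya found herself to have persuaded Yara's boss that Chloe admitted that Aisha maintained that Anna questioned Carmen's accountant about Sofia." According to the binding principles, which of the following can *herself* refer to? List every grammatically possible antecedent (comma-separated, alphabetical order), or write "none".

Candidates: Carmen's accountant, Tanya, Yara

*herself* is a reflexive; Principle A requires it to be bound within its binding domain — the matrix clause.
— Carmen's accountant: object of the clause headed by 'questioned'; does not c-command the reflexive — cannot bind it (Principle A).
— Tanya: subject of the matrix clause; c-commands the reflexive within its binding domain — allowed (Principle A).
— Yara: possessor inside the object DP of the clause headed by 'persuaded'; does not c-command the reflexive — cannot bind it (Principle A).

Tanya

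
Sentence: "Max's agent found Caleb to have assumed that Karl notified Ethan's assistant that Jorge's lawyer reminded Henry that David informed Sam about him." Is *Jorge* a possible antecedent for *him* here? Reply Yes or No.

*him* is a pronoun; Principle B requires it to be free in its binding domain — the clause headed by 'informed'.
— Jorge: possessor inside the subject DP of the clause headed by 'reminded'; does not c-command the pronoun — Principle B does not apply; allowed.

Yes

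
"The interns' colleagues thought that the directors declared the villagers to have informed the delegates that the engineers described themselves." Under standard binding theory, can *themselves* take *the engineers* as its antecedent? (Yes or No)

*themselves* is a reflexive; Principle A requires it to be bound within its binding domain — the clause headed by 'described'.
— the engineers: subject of the clause headed by 'described'; c-commands the reflexive within its binding domain — allowed (Principle A).

Yes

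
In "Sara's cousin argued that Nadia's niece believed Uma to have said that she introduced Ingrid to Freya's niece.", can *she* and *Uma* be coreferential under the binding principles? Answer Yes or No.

*Uma* is an R-expression; Principle C requires it to be free (not bound by any c-commanding expression).
— she: subject of the clause headed by 'introduced'; the pronoun does not c-command the R-expression — coreference allowed.

Yes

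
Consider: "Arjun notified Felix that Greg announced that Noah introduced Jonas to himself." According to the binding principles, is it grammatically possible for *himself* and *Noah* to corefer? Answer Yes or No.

*himself* is a reflexive; Principle A requires it to be bound within its binding domain — the clause headed by 'introduced'.
— Noah: subject of the clause headed by 'introduced'; c-commands the reflexive within its binding domain — allowed (Principle A).

Yes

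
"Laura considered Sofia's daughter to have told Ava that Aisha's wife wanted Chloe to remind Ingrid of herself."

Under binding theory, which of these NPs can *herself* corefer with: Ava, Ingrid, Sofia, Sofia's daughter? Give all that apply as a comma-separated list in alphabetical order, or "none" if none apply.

*herself* is a reflexive; Principle A requires it to be bound within its binding domain — the clause headed by 'remind'.
— Ava: object of the clause headed by 'told'; c-commands the reflexive but lies outside its binding domain — cannot bind it (Principle A).
— Ingrid: object of the clause headed by 'remind'; c-commands the reflexive within its binding domain — allowed (Principle A).
— Sofia: possessor inside the subject DP of the clause headed by 'told'; does not c-command the reflexive — cannot bind it (Principle A).
— Sofia's daughter: subject of the clause headed by 'told'; c-commands the reflexive but lies outside its binding domain — cannot bind it (Principle A).

Ingrid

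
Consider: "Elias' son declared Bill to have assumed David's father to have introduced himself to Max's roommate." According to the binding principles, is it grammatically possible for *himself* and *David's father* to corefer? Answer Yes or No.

Yes

*himself* is a reflexive; Principle A requires it to be bound within its binding domain — the clause headed by 'introduced'.
— David's father: subject of the clause headed by 'introduced'; c-commands the reflexive within its binding domain — allowed (Principle A).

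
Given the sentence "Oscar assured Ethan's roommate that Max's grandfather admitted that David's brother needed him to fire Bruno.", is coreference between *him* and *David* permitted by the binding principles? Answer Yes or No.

*him* is a pronoun; Principle B requires it to be free in its binding domain — the clause headed by 'needed'.
— David: possessor inside the subject DP of the clause headed by 'needed'; does not c-command the pronoun — Principle B does not apply; allowed.

Yes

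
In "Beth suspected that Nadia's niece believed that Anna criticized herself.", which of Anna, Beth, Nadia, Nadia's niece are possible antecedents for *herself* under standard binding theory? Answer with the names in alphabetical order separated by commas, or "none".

Anna

*herself* is a reflexive; Principle A requires it to be bound within its binding domain — the clause headed by 'criticized'.
— Anna: subject of the clause headed by 'criticized'; c-commands the reflexive within its binding domain — allowed (Principle A).
— Beth: subject of the matrix clause; c-commands the reflexive but lies outside its binding domain — cannot bind it (Principle A).
— Nadia: possessor inside the subject DP of the clause headed by 'believed'; does not c-command the reflexive — cannot bind it (Principle A).
— Nadia's niece: subject of the clause headed by 'believed'; c-commands the reflexive but lies outside its binding domain — cannot bind it (Principle A).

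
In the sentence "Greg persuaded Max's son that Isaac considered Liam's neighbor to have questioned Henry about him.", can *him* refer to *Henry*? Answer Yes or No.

*him* is a pronoun; Principle B requires it to be free in its binding domain — the clause headed by 'questioned'.
— Henry: object of the clause headed by 'questioned'; c-commands the pronoun within its binding domain — blocked (Principle B).

No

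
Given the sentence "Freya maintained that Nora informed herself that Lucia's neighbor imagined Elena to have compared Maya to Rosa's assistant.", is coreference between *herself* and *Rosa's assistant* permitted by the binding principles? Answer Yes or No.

No

*herself* is a reflexive; Principle A requires it to be bound within its binding domain — the clause headed by 'informed'.
— Rosa's assistant: second object of the clause headed by 'compared'; does not c-command the reflexive — cannot bind it (Principle A).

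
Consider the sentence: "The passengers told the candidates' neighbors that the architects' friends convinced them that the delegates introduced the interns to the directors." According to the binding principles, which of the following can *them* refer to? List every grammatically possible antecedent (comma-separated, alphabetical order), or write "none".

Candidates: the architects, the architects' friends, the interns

the architects

*them* is a pronoun; Principle B requires it to be free in its binding domain — the clause headed by 'convinced'.
— the architects: possessor inside the subject DP of the clause headed by 'convinced'; does not c-command the pronoun — Principle B does not apply; allowed.
— the architects' friends: subject of the clause headed by 'convinced'; c-commands the pronoun within its binding domain — blocked (Principle B).
— the interns: object of the clause headed by 'introduced'; is c-commanded by the pronoun; coreference would bind this R-expression — blocked (Principle C).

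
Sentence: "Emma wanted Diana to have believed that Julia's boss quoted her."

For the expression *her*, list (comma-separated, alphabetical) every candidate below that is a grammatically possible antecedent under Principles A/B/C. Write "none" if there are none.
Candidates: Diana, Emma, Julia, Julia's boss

*her* is a pronoun; Principle B requires it to be free in its binding domain — the clause headed by 'quoted'.
— Diana: subject of the clause headed by 'believed'; c-commands the pronoun but lies outside its binding domain — allowed.
— Emma: subject of the matrix clause; c-commands the pronoun but lies outside its binding domain — allowed.
— Julia: possessor inside the subject DP of the clause headed by 'quoted'; does not c-command the pronoun — Principle B does not apply; allowed.
— Julia's boss: subject of the clause headed by 'quoted'; c-commands the pronoun within its binding domain — blocked (Principle B).

Diana, Emma, Julia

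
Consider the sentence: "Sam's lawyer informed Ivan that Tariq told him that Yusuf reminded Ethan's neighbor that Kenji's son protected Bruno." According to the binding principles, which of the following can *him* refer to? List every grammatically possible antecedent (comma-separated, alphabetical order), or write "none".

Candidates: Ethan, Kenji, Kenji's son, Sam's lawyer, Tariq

Sam's lawyer

*him* is a pronoun; Principle B requires it to be free in its binding domain — the clause headed by 'told'.
— Ethan: possessor inside the object DP of the clause headed by 'reminded'; is c-commanded by the pronoun; coreference would bind this R-expression — blocked (Principle C).
— Kenji: possessor inside the subject DP of the clause headed by 'protected'; is c-commanded by the pronoun; coreference would bind this R-expression — blocked (Principle C).
— Kenji's son: subject of the clause headed by 'protected'; is c-commanded by the pronoun; coreference would bind this R-expression — blocked (Principle C).
— Sam's lawyer: subject of the matrix clause; c-commands the pronoun but lies outside its binding domain — allowed.
— Tariq: subject of the clause headed by 'told'; c-commands the pronoun within its binding domain — blocked (Principle B).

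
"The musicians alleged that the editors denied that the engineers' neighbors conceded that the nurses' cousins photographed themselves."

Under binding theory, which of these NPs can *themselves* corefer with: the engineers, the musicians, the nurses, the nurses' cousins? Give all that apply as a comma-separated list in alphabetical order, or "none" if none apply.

the nurses' cousins

*themselves* is a reflexive; Principle A requires it to be bound within its binding domain — the clause headed by 'photographed'.
— the engineers: possessor inside the subject DP of the clause headed by 'conceded'; does not c-command the reflexive — cannot bind it (Principle A).
— the musicians: subject of the matrix clause; c-commands the reflexive but lies outside its binding domain — cannot bind it (Principle A).
— the nurses: possessor inside the subject DP of the clause headed by 'photographed'; does not c-command the reflexive — cannot bind it (Principle A).
— the nurses' cousins: subject of the clause headed by 'photographed'; c-commands the reflexive within its binding domain — allowed (Principle A).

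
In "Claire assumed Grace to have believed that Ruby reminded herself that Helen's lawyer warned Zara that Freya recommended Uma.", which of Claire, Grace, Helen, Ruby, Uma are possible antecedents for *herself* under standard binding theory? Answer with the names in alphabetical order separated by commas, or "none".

*herself* is a reflexive; Principle A requires it to be bound within its binding domain — the clause headed by 'reminded'.
— Claire: subject of the matrix clause; c-commands the reflexive but lies outside its binding domain — cannot bind it (Principle A).
— Grace: subject of the clause headed by 'believed'; c-commands the reflexive but lies outside its binding domain — cannot bind it (Principle A).
— Helen: possessor inside the subject DP of the clause headed by 'warned'; does not c-command the reflexive — cannot bind it (Principle A).
— Ruby: subject of the clause headed by 'reminded'; c-commands the reflexive within its binding domain — allowed (Principle A).
— Uma: object of the clause headed by 'recommended'; does not c-command the reflexive — cannot bind it (Principle A).

Ruby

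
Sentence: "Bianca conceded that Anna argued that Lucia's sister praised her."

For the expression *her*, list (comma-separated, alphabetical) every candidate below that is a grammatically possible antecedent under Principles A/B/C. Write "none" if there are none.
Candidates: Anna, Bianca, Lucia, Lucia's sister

Anna, Bianca, Lucia

*her* is a pronoun; Principle B requires it to be free in its binding domain — the clause headed by 'praised'.
— Anna: subject of the clause headed by 'argued'; c-commands the pronoun but lies outside its binding domain — allowed.
— Bianca: subject of the matrix clause; c-commands the pronoun but lies outside its binding domain — allowed.
— Lucia: possessor inside the subject DP of the clause headed by 'praised'; does not c-command the pronoun — Principle B does not apply; allowed.
— Lucia's sister: subject of the clause headed by 'praised'; c-commands the pronoun within its binding domain — blocked (Principle B).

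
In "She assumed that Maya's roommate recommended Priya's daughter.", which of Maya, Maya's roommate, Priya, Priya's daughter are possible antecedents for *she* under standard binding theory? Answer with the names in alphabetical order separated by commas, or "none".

*she* is a pronoun; Principle B requires it to be free in its binding domain — the matrix clause.
— Maya: possessor inside the subject DP of the clause headed by 'recommended'; is c-commanded by the pronoun; coreference would bind this R-expression — blocked (Principle C).
— Maya's roommate: subject of the clause headed by 'recommended'; is c-commanded by the pronoun; coreference would bind this R-expression — blocked (Principle C).
— Priya: possessor inside the object DP of the clause headed by 'recommended'; is c-commanded by the pronoun; coreference would bind this R-expression — blocked (Principle C).
— Priya's daughter: object of the clause headed by 'recommended'; is c-commanded by the pronoun; coreference would bind this R-expression — blocked (Principle C).

none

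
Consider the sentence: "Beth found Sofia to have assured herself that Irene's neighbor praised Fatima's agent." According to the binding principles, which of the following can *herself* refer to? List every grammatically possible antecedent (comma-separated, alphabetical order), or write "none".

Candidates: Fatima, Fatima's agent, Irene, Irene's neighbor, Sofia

*herself* is a reflexive; Principle A requires it to be bound within its binding domain — the clause headed by 'assured'.
— Fatima: possessor inside the object DP of the clause headed by 'praised'; does not c-command the reflexive — cannot bind it (Principle A).
— Fatima's agent: object of the clause headed by 'praised'; does not c-command the reflexive — cannot bind it (Principle A).
— Irene: possessor inside the subject DP of the clause headed by 'praised'; does not c-command the reflexive — cannot bind it (Principle A).
— Irene's neighbor: subject of the clause headed by 'praised'; does not c-command the reflexive — cannot bind it (Principle A).
— Sofia: subject of the clause headed by 'assured'; c-commands the reflexive within its binding domain — allowed (Principle A).

Sofia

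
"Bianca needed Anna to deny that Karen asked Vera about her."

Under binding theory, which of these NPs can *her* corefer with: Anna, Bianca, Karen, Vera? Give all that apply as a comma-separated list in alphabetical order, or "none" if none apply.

Anna, Bianca

*her* is a pronoun; Principle B requires it to be free in its binding domain — the clause headed by 'asked'.
— Anna: subject of the clause headed by 'deny'; c-commands the pronoun but lies outside its binding domain — allowed.
— Bianca: subject of the matrix clause; c-commands the pronoun but lies outside its binding domain — allowed.
— Karen: subject of the clause headed by 'asked'; c-commands the pronoun within its binding domain — blocked (Principle B).
— Vera: object of the clause headed by 'asked'; c-commands the pronoun within its binding domain — blocked (Principle B).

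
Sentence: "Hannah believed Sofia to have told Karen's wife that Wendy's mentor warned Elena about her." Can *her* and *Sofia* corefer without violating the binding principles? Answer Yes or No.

Yes

*Sofia* is an R-expression; Principle C requires it to be free (not bound by any c-commanding expression).
— her: second object of the clause headed by 'warned'; the pronoun does not c-command the R-expression — coreference allowed.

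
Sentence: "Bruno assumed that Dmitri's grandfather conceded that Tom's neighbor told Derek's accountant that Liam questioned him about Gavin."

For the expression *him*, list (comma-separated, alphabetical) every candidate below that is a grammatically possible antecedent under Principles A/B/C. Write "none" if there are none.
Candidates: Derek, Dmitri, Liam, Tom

*him* is a pronoun; Principle B requires it to be free in its binding domain — the clause headed by 'questioned'.
— Derek: possessor inside the object DP of the clause headed by 'told'; does not c-command the pronoun — Principle B does not apply; allowed.
— Dmitri: possessor inside the subject DP of the clause headed by 'conceded'; does not c-command the pronoun — Principle B does not apply; allowed.
— Liam: subject of the clause headed by 'questioned'; c-commands the pronoun within its binding domain — blocked (Principle B).
— Tom: possessor inside the subject DP of the clause headed by 'told'; does not c-command the pronoun — Principle B does not apply; allowed.

Derek, Dmitri, Tom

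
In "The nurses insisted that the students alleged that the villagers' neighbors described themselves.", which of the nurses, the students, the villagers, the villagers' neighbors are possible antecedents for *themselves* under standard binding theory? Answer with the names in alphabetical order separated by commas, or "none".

*themselves* is a reflexive; Principle A requires it to be bound within its binding domain — the clause headed by 'described'.
— the nurses: subject of the matrix clause; c-commands the reflexive but lies outside its binding domain — cannot bind it (Principle A).
— the students: subject of the clause headed by 'alleged'; c-commands the reflexive but lies outside its binding domain — cannot bind it (Principle A).
— the villagers: possessor inside the subject DP of the clause headed by 'described'; does not c-command the reflexive — cannot bind it (Principle A).
— the villagers' neighbors: subject of the clause headed by 'described'; c-commands the reflexive within its binding domain — allowed (Principle A).

the villagers' neighbors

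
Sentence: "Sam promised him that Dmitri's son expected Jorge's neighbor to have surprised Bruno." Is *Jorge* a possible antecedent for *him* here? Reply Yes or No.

*him* is a pronoun; Principle B requires it to be free in its binding domain — the matrix clause.
— Jorge: possessor inside the subject DP of the clause headed by 'surprised'; is c-commanded by the pronoun; coreference would bind this R-expression — blocked (Principle C).

No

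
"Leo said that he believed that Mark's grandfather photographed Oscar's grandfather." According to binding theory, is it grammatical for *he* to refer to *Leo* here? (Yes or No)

*Leo* is an R-expression; Principle C requires it to be free (not bound by any c-commanding expression).
— he: subject of the clause headed by 'believed'; the pronoun does not c-command the R-expression — coreference allowed.

Yes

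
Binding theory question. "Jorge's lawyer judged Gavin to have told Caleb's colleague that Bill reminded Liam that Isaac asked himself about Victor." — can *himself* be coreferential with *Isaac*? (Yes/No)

Yes

*himself* is a reflexive; Principle A requires it to be bound within its binding domain — the clause headed by 'asked'.
— Isaac: subject of the clause headed by 'asked'; c-commands the reflexive within its binding domain — allowed (Principle A).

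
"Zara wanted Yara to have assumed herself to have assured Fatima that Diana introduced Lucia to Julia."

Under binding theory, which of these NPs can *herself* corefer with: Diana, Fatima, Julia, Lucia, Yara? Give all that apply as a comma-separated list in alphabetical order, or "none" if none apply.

Yara

*herself* is a reflexive; Principle A requires it to be bound within its binding domain — the clause headed by 'assumed'.
— Diana: subject of the clause headed by 'introduced'; does not c-command the reflexive — cannot bind it (Principle A).
— Fatima: object of the clause headed by 'assured'; does not c-command the reflexive — cannot bind it (Principle A).
— Julia: second object of the clause headed by 'introduced'; does not c-command the reflexive — cannot bind it (Principle A).
— Lucia: object of the clause headed by 'introduced'; does not c-command the reflexive — cannot bind it (Principle A).
— Yara: subject of the clause headed by 'assumed'; c-commands the reflexive within its binding domain — allowed (Principle A).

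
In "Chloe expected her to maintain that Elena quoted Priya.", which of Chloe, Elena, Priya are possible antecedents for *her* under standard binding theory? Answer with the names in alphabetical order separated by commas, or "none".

*her* is a pronoun; Principle B requires it to be free in its binding domain — the matrix clause.
— Chloe: subject of the matrix clause; c-commands the pronoun within its binding domain — blocked (Principle B).
— Elena: subject of the clause headed by 'quoted'; is c-commanded by the pronoun; coreference would bind this R-expression — blocked (Principle C).
— Priya: object of the clause headed by 'quoted'; is c-commanded by the pronoun; coreference would bind this R-expression — blocked (Principle C).

none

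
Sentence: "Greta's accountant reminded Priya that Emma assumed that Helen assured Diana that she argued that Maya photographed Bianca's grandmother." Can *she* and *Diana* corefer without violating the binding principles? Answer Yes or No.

Yes

*Diana* is an R-expression; Principle C requires it to be free (not bound by any c-commanding expression).
— she: subject of the clause headed by 'argued'; the pronoun does not c-command the R-expression — coreference allowed.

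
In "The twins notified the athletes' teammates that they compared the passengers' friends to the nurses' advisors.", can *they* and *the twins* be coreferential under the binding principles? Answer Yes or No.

Yes

*the twins* is an R-expression; Principle C requires it to be free (not bound by any c-commanding expression).
— they: subject of the clause headed by 'compared'; the pronoun does not c-command the R-expression — coreference allowed.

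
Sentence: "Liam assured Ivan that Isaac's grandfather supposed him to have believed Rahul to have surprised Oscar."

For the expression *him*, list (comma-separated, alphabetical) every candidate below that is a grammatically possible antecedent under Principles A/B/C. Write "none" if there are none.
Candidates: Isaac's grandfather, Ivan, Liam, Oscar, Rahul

Ivan, Liam

*him* is a pronoun; Principle B requires it to be free in its binding domain — the clause headed by 'supposed'.
— Isaac's grandfather: subject of the clause headed by 'supposed'; c-commands the pronoun within its binding domain — blocked (Principle B).
— Ivan: object of the matrix clause; c-commands the pronoun but lies outside its binding domain — allowed.
— Liam: subject of the matrix clause; c-commands the pronoun but lies outside its binding domain — allowed.
— Oscar: object of the clause headed by 'surprised'; is c-commanded by the pronoun; coreference would bind this R-expression — blocked (Principle C).
— Rahul: subject of the clause headed by 'surprised'; is c-commanded by the pronoun; coreference would bind this R-expression — blocked (Principle C).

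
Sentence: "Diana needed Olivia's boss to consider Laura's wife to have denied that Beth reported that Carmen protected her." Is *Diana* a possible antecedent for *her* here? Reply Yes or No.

Yes

*her* is a pronoun; Principle B requires it to be free in its binding domain — the clause headed by 'protected'.
— Diana: subject of the matrix clause; c-commands the pronoun but lies outside its binding domain — allowed.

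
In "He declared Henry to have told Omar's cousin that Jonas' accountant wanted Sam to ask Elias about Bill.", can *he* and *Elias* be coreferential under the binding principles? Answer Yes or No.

*Elias* is an R-expression; Principle C requires it to be free (not bound by any c-commanding expression).
— he: subject of the matrix clause; the pronoun c-commands the R-expression — coreference blocked (Principle C).

No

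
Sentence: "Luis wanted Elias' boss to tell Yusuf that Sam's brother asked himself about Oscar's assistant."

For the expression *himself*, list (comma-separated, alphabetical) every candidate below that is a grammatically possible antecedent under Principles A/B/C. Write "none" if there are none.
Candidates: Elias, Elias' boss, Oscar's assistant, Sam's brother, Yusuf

*himself* is a reflexive; Principle A requires it to be bound within its binding domain — the clause headed by 'asked'.
— Elias: possessor inside the subject DP of the clause headed by 'tell'; does not c-command the reflexive — cannot bind it (Principle A).
— Elias' boss: subject of the clause headed by 'tell'; c-commands the reflexive but lies outside its binding domain — cannot bind it (Principle A).
— Oscar's assistant: second object of the clause headed by 'asked'; does not c-command the reflexive — cannot bind it (Principle A).
— Sam's brother: subject of the clause headed by 'asked'; c-commands the reflexive within its binding domain — allowed (Principle A).
— Yusuf: object of the clause headed by 'tell'; c-commands the reflexive but lies outside its binding domain — cannot bind it (Principle A).

Sam's brother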